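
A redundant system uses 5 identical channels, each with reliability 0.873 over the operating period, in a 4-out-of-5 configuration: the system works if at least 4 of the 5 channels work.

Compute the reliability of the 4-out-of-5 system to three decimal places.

0.876

R = Σ_{i=4}^{5} C(5,i) p^i (1−p)^{5−i} with p = 0.873
C(5,4)·0.873^4·0.127^1 = 0.36883
C(5,5)·0.873^5·0.127^0 = 0.50707
Sum = 0.876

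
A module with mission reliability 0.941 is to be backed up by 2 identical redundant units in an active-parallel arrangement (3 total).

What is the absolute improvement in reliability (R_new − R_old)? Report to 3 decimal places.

0.059

R_before = 0.941
R_after = 1 − (1 − 0.941)^3 = 1.000
ΔR = 1.000 − 0.941 = 0.059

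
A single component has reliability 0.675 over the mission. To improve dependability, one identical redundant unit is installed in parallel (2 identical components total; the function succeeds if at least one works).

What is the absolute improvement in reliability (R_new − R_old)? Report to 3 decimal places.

0.219

R_before = 0.675
R_after = 1 − (1 − 0.675)^2 = 0.894
ΔR = 0.894 − 0.675 = 0.219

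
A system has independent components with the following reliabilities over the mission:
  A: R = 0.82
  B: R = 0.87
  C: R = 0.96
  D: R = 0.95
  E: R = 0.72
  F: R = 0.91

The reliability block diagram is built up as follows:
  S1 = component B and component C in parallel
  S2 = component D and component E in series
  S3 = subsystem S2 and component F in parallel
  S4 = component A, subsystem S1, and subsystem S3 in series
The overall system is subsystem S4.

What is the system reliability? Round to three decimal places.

Parallel (B and C): 1 − (1 − 0.87000)(1 − 0.96000) = 0.99480
Series (D and E): 0.95000 × 0.72000 = 0.68400
Parallel ([0.68400] and F): 1 − (1 − 0.68400)(1 − 0.91000) = 0.97156
Series (A, [0.99480], and [0.97156]): 0.82000 × 0.99480 × 0.97156 = 0.793

0.793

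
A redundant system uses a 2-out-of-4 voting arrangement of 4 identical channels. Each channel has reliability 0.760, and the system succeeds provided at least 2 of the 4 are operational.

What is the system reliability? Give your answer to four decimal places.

R = Σ_{i=2}^{4} C(4,i) p^i (1−p)^{4−i} with p = 0.760
C(4,2)·0.760^2·0.240^2 = 0.199619
C(4,3)·0.760^3·0.240^1 = 0.421417
C(4,4)·0.760^4·0.240^0 = 0.333622
Sum = 0.9547

0.9547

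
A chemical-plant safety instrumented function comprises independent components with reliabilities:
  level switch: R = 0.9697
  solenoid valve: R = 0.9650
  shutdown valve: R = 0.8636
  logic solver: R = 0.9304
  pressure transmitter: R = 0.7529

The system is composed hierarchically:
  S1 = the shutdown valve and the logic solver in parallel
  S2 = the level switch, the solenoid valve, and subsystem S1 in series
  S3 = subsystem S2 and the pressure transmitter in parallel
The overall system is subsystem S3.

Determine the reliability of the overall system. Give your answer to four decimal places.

Parallel (shutdown valve and logic solver): 1 − (1 − 0.863600)(1 − 0.930400) = 0.990507
Series (level switch, solenoid valve, and [0.990507]): 0.969700 × 0.965000 × 0.990507 = 0.926877
Parallel ([0.926877] and pressure transmitter): 1 − (1 − 0.926877)(1 − 0.752900) = 0.9819

0.9819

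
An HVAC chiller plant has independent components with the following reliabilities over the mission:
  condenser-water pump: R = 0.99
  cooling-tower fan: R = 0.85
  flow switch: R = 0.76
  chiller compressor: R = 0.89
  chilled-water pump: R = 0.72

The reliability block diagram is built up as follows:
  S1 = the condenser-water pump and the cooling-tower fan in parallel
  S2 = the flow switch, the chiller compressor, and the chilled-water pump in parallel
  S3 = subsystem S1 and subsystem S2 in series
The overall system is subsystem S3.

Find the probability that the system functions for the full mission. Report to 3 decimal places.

Parallel (condenser-water pump and cooling-tower fan): 1 − (1 − 0.99000)(1 − 0.85000) = 0.99850
Parallel (flow switch, chiller compressor, and chilled-water pump): 1 − (1 − 0.76000)(1 − 0.89000)(1 − 0.72000) = 0.99261
Series ([0.99850] and [0.99261]): 0.99850 × 0.99261 = 0.991

0.991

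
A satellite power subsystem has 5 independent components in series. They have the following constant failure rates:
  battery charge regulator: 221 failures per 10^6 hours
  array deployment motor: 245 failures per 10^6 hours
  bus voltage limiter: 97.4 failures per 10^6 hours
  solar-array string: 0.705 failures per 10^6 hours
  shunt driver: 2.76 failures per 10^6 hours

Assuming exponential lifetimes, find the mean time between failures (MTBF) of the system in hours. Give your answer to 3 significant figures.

1760

Series of exponential components: λ_sys = Σ λ_i
λ_sys = 0.000221 + 0.000245 + 0.0000974 + 0.000000705 + 0.00000276 = 5.6686e-04 /h
MTBF = 1 / λ_sys = 1760 h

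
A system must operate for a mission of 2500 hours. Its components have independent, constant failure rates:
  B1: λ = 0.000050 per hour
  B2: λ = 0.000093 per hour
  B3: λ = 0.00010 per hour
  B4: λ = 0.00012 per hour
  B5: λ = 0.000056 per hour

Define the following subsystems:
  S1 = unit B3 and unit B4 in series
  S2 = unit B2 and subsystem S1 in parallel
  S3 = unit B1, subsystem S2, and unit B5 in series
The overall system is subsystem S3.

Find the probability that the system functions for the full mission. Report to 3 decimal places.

R(B1) = exp(−0.000050 × 2500) = 0.88250
R(B2) = exp(−0.000093 × 2500) = 0.79255
R(B3) = exp(−0.00010 × 2500) = 0.77880
R(B4) = exp(−0.00012 × 2500) = 0.74082
R(B5) = exp(−0.000056 × 2500) = 0.86936
Series (B3 and B4): 0.77880 × 0.74082 = 0.57695
Parallel (B2 and [0.57695]): 1 − (1 − 0.79255)(1 − 0.57695) = 0.91224
Series (B1, [0.91224], and B5): 0.88250 × 0.91224 × 0.86936 = 0.700

0.700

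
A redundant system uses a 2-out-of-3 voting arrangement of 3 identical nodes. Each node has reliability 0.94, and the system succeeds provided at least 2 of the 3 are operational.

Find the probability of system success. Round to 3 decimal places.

R = Σ_{i=2}^{3} C(3,i) p^i (1−p)^{3−i} with p = 0.94
C(3,2)·0.94^2·0.06^1 = 0.15905
C(3,3)·0.94^3·0.06^0 = 0.83058
Sum = 0.990

0.990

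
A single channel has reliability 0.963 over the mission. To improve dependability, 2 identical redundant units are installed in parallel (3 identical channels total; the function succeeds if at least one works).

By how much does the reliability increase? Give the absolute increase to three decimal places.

R_before = 0.963
R_after = 1 − (1 − 0.963)^3 = 1.000
ΔR = 1.000 − 0.963 = 0.037

0.037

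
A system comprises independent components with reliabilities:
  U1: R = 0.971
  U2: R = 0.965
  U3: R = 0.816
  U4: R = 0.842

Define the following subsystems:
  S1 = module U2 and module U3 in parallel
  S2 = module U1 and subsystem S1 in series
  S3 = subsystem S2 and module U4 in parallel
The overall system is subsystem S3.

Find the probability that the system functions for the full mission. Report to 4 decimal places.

Parallel (U2 and U3): 1 − (1 − 0.965000)(1 − 0.816000) = 0.993560
Series (U1 and [0.993560]): 0.971000 × 0.993560 = 0.964747
Parallel ([0.964747] and U4): 1 − (1 − 0.964747)(1 − 0.842000) = 0.9944

0.9944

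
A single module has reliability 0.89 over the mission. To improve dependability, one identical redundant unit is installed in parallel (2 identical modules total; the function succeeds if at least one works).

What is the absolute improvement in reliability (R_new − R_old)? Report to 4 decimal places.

0.0979

R_before = 0.89
R_after = 1 − (1 − 0.89)^2 = 0.9879
ΔR = 0.9879 − 0.89 = 0.0979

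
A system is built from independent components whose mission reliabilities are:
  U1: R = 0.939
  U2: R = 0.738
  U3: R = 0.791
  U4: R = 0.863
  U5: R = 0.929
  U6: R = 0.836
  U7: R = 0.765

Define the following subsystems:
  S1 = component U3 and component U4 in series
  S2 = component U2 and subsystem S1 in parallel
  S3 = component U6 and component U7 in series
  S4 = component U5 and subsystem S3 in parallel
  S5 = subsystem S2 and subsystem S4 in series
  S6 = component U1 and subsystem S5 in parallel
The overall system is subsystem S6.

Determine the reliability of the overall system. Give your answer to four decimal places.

Series (U3 and U4): 0.791000 × 0.863000 = 0.682633
Parallel (U2 and [0.682633]): 1 − (1 − 0.738000)(1 − 0.682633) = 0.916850
Series (U6 and U7): 0.836000 × 0.765000 = 0.639540
Parallel (U5 and [0.639540]): 1 − (1 − 0.929000)(1 − 0.639540) = 0.974407
Series ([0.916850] and [0.974407]): 0.916850 × 0.974407 = 0.893385
Parallel (U1 and [0.893385]): 1 − (1 − 0.939000)(1 − 0.893385) = 0.9935

0.9935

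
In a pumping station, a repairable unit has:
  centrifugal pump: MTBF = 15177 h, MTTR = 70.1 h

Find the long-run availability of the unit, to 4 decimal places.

0.9954

A(centrifugal pump) = MTBF/(MTBF+MTTR) = 15177/(15177+70.1) = 0.9954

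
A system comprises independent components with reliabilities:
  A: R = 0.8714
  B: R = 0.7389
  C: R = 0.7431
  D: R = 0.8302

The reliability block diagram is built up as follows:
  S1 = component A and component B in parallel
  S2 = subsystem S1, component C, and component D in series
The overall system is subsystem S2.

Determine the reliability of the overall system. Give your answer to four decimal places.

0.5962

Parallel (A and B): 1 − (1 − 0.871400)(1 − 0.738900) = 0.966423
Series ([0.966423], C, and D): 0.966423 × 0.743100 × 0.830200 = 0.5962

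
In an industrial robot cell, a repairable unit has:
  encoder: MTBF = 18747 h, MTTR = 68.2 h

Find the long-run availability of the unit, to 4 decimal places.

A(encoder) = MTBF/(MTBF+MTTR) = 18747/(18747+68.2) = 0.9964

0.9964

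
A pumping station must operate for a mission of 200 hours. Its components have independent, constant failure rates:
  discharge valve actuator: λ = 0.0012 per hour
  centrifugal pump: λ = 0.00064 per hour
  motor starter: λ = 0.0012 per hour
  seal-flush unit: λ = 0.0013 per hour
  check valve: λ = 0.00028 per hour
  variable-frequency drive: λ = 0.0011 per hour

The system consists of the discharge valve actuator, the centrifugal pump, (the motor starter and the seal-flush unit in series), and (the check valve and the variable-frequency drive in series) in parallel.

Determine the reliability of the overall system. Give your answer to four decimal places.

0.9976

R(discharge valve actuator) = exp(−0.0012 × 200) = 0.786628
R(centrifugal pump) = exp(−0.00064 × 200) = 0.879853
R(motor starter) = exp(−0.0012 × 200) = 0.786628
R(seal-flush unit) = exp(−0.0013 × 200) = 0.771052
R(check valve) = exp(−0.00028 × 200) = 0.945539
R(variable-frequency drive) = exp(−0.0011 × 200) = 0.802519
Series (motor starter and seal-flush unit): 0.786628 × 0.771052 = 0.606531
Series (check valve and variable-frequency drive): 0.945539 × 0.802519 = 0.758813
Parallel (discharge valve actuator, centrifugal pump, [0.606531], and [0.758813]): 1 − (1 − 0.786628)(1 − 0.879853)(1 − 0.606531)(1 − 0.758813) = 0.9976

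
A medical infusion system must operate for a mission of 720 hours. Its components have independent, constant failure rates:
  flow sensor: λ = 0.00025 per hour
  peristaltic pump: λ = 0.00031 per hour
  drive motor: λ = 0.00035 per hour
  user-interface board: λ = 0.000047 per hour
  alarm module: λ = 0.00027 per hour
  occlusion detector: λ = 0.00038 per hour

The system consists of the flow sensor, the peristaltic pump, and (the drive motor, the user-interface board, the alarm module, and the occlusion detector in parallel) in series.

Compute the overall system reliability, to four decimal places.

R(flow sensor) = exp(−0.00025 × 720) = 0.835270
R(peristaltic pump) = exp(−0.00031 × 720) = 0.799955
R(drive motor) = exp(−0.00035 × 720) = 0.777245
R(user-interface board) = exp(−0.000047 × 720) = 0.966726
R(alarm module) = exp(−0.00027 × 720) = 0.823329
R(occlusion detector) = exp(−0.00038 × 720) = 0.760636
Parallel (drive motor, user-interface board, alarm module, and occlusion detector): 1 − (1 − 0.777245)(1 − 0.966726)(1 − 0.823329)(1 − 0.760636) = 0.999687
Series (flow sensor, peristaltic pump, and [0.999687]): 0.835270 × 0.799955 × 0.999687 = 0.6680

0.6680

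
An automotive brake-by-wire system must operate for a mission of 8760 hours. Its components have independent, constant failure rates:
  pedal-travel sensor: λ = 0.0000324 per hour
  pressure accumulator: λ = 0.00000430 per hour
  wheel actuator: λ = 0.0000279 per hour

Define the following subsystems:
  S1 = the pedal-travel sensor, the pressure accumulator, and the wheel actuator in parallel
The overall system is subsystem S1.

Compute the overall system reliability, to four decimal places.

R(pedal-travel sensor) = exp(−0.0000324 × 8760) = 0.752899
R(pressure accumulator) = exp(−0.00000430 × 8760) = 0.963033
R(wheel actuator) = exp(−0.0000279 × 8760) = 0.783171
Parallel (pedal-travel sensor, pressure accumulator, and wheel actuator): 1 − (1 − 0.752899)(1 − 0.963033)(1 − 0.783171) = 0.9980

0.9980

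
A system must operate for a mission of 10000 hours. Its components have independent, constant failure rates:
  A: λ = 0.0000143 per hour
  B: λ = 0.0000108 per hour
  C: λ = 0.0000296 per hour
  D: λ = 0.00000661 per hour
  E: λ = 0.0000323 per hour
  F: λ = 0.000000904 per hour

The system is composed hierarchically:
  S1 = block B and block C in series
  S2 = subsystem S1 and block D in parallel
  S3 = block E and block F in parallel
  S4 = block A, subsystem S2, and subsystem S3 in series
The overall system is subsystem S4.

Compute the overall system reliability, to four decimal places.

R(A) = exp(−0.0000143 × 10000) = 0.866754
R(B) = exp(−0.0000108 × 10000) = 0.897628
R(C) = exp(−0.0000296 × 10000) = 0.743787
R(D) = exp(−0.00000661 × 10000) = 0.936037
R(E) = exp(−0.0000323 × 10000) = 0.723974
R(F) = exp(−0.000000904 × 10000) = 0.991001
Series (B and C): 0.897628 × 0.743787 = 0.667644
Parallel ([0.667644] and D): 1 − (1 − 0.667644)(1 − 0.936037) = 0.978742
Parallel (E and F): 1 − (1 − 0.723974)(1 − 0.991001) = 0.997516
Series (A, [0.978742], and [0.997516]): 0.866754 × 0.978742 × 0.997516 = 0.8462

0.8462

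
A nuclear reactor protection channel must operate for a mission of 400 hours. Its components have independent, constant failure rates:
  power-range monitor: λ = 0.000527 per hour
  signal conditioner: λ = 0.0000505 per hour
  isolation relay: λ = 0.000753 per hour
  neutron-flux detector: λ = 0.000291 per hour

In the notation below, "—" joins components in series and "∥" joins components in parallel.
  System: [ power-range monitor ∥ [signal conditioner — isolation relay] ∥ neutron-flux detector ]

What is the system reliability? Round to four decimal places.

R(power-range monitor) = exp(−0.000527 × 400) = 0.809936
R(signal conditioner) = exp(−0.0000505 × 400) = 0.980003
R(isolation relay) = exp(−0.000753 × 400) = 0.739930
R(neutron-flux detector) = exp(−0.000291 × 400) = 0.890119
Series (signal conditioner and isolation relay): 0.980003 × 0.739930 = 0.725134
Parallel (power-range monitor, [0.725134], and neutron-flux detector): 1 − (1 − 0.809936)(1 − 0.725134)(1 − 0.890119) = 0.9943

0.9943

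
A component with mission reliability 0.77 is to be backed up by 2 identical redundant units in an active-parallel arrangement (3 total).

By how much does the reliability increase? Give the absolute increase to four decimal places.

R_before = 0.77
R_after = 1 − (1 − 0.77)^3 = 0.9878
ΔR = 0.9878 − 0.77 = 0.2178

0.2178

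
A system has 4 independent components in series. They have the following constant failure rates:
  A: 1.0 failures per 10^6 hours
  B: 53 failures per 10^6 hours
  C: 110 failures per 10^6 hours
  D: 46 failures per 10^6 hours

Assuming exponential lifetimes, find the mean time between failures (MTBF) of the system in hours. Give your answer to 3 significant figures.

Series of exponential components: λ_sys = Σ λ_i
λ_sys = 0.0000010 + 0.000053 + 0.00011 + 0.000046 = 2.1000e-04 /h
MTBF = 1 / λ_sys = 4760 h

4760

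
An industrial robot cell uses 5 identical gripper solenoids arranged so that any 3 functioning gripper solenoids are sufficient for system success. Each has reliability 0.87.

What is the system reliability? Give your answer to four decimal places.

R = Σ_{i=3}^{5} C(5,i) p^i (1−p)^{5−i} with p = 0.87
C(5,3)·0.87^3·0.13^2 = 0.111287
C(5,4)·0.87^4·0.13^1 = 0.372383
C(5,5)·0.87^5·0.13^0 = 0.498421
Sum = 0.9821

0.9821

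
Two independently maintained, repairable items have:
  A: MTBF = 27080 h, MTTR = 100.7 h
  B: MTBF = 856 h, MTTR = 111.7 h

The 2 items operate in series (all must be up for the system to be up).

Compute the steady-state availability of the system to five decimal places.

0.88129

A(A) = MTBF/(MTBF+MTTR) = 27080/(27080+100.7) = 0.996295
A(B) = MTBF/(MTBF+MTTR) = 856/(856+111.7) = 0.884572
Series availability: 0.996295 × 0.884572 = 0.88129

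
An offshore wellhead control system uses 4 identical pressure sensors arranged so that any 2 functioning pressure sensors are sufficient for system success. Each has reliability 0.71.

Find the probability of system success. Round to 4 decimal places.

R = Σ_{i=2}^{4} C(4,i) p^i (1−p)^{4−i} with p = 0.71
C(4,2)·0.71^2·0.29^2 = 0.254369
C(4,3)·0.71^3·0.29^1 = 0.415177
C(4,4)·0.71^4·0.29^0 = 0.254117
Sum = 0.9237

0.9237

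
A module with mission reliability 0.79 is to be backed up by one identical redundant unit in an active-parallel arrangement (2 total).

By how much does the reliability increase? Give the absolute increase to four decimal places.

0.1659

R_before = 0.79
R_after = 1 − (1 − 0.79)^2 = 0.9559
ΔR = 0.9559 − 0.79 = 0.1659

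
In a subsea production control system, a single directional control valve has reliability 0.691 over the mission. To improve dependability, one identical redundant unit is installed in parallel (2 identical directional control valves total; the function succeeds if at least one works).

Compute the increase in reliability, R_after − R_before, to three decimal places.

0.214

R_before = 0.691
R_after = 1 − (1 − 0.691)^2 = 0.905
ΔR = 0.905 − 0.691 = 0.214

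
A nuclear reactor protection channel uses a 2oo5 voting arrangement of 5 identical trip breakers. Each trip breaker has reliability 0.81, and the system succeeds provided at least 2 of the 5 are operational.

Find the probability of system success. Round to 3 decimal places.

0.994

R = Σ_{i=2}^{5} C(5,i) p^i (1−p)^{5−i} with p = 0.81
C(5,2)·0.81^2·0.19^3 = 0.04500
C(5,3)·0.81^3·0.19^2 = 0.19185
C(5,4)·0.81^4·0.19^1 = 0.40894
C(5,5)·0.81^5·0.19^0 = 0.34868
Sum = 0.994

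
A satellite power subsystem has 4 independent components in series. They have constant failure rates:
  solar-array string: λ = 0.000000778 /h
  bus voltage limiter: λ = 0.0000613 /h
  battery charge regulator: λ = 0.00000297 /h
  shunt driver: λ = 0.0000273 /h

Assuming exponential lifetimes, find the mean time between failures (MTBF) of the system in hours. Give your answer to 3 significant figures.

10800

Series of exponential components: λ_sys = Σ λ_i
λ_sys = 0.000000778 + 0.0000613 + 0.00000297 + 0.0000273 = 9.2348e-05 /h
MTBF = 1 / λ_sys = 10800 h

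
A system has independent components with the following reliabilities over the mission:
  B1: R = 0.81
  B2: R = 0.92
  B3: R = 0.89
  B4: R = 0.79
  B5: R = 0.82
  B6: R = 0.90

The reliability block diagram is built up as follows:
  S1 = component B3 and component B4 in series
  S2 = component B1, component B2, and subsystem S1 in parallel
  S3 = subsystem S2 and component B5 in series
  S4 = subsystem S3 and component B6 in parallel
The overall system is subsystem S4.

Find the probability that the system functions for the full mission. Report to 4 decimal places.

0.9816

Series (B3 and B4): 0.890000 × 0.790000 = 0.703100
Parallel (B1, B2, and [0.703100]): 1 − (1 − 0.810000)(1 − 0.920000)(1 − 0.703100) = 0.995487
Series ([0.995487] and B5): 0.995487 × 0.820000 = 0.816299
Parallel ([0.816299] and B6): 1 − (1 − 0.816299)(1 − 0.900000) = 0.9816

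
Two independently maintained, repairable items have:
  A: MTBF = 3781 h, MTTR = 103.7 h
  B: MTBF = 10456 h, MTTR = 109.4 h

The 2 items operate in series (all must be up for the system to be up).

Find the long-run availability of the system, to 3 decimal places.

0.963

A(A) = MTBF/(MTBF+MTTR) = 3781/(3781+103.7) = 0.973306
A(B) = MTBF/(MTBF+MTTR) = 10456/(10456+109.4) = 0.989645
Series availability: 0.973306 × 0.989645 = 0.963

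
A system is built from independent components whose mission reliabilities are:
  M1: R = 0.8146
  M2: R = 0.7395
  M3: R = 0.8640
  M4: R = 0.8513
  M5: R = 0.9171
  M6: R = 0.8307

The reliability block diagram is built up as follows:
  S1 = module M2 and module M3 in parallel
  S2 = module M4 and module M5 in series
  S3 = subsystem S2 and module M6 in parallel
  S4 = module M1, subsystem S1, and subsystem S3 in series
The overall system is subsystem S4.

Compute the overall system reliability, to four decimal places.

0.7566

Parallel (M2 and M3): 1 − (1 − 0.739500)(1 − 0.864000) = 0.964572
Series (M4 and M5): 0.851300 × 0.917100 = 0.780727
Parallel ([0.780727] and M6): 1 − (1 − 0.780727)(1 − 0.830700) = 0.962877
Series (M1, [0.964572], and [0.962877]): 0.814600 × 0.964572 × 0.962877 = 0.7566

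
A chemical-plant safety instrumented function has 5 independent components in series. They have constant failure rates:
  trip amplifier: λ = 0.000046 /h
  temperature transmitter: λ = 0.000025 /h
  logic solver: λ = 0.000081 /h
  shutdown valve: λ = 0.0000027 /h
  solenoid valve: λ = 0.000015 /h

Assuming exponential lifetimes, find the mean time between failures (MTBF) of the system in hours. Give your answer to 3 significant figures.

5890

Series of exponential components: λ_sys = Σ λ_i
λ_sys = 0.000046 + 0.000025 + 0.000081 + 0.0000027 + 0.000015 = 1.6970e-04 /h
MTBF = 1 / λ_sys = 5890 h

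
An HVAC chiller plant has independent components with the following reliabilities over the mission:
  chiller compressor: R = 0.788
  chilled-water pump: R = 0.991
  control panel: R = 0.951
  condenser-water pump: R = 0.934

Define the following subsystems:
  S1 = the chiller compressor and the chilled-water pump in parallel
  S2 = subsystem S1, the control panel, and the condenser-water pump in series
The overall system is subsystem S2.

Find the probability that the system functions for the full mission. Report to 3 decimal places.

Parallel (chiller compressor and chilled-water pump): 1 − (1 − 0.78800)(1 − 0.99100) = 0.99809
Series ([0.99809], control panel, and condenser-water pump): 0.99809 × 0.95100 × 0.93400 = 0.887

0.887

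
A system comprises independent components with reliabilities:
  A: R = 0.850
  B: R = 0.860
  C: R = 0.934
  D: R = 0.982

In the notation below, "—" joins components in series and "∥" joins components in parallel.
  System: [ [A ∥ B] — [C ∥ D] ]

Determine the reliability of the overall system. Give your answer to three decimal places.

Parallel (A and B): 1 − (1 − 0.85000)(1 − 0.86000) = 0.97900
Parallel (C and D): 1 − (1 − 0.93400)(1 − 0.98200) = 0.99881
Series ([0.97900] and [0.99881]): 0.97900 × 0.99881 = 0.978

0.978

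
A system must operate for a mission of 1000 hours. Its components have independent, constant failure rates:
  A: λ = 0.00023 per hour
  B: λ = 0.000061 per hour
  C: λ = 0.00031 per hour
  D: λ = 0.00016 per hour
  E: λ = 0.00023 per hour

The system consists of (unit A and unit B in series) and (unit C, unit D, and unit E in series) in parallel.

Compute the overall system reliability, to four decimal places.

0.8729

R(A) = exp(−0.00023 × 1000) = 0.794534
R(B) = exp(−0.000061 × 1000) = 0.940823
R(C) = exp(−0.00031 × 1000) = 0.733447
R(D) = exp(−0.00016 × 1000) = 0.852144
R(E) = exp(−0.00023 × 1000) = 0.794534
Series (A and B): 0.794534 × 0.940823 = 0.747516
Series (C, D, and E): 0.733447 × 0.852144 × 0.794534 = 0.496586
Parallel ([0.747516] and [0.496586]): 1 − (1 − 0.747516)(1 − 0.496586) = 0.8729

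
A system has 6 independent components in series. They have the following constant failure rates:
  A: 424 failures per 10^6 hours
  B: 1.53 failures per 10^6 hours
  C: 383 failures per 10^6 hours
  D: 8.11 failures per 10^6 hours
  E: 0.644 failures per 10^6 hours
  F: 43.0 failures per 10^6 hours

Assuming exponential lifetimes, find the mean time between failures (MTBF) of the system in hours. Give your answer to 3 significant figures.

Series of exponential components: λ_sys = Σ λ_i
λ_sys = 0.000424 + 0.00000153 + 0.000383 + 0.00000811 + 0.000000644 + 0.0000430 = 8.6028e-04 /h
MTBF = 1 / λ_sys = 1160 h

1160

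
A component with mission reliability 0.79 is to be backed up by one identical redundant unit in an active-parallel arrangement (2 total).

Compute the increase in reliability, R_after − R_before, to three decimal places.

R_before = 0.79
R_after = 1 − (1 − 0.79)^2 = 0.956
ΔR = 0.956 − 0.79 = 0.166

0.166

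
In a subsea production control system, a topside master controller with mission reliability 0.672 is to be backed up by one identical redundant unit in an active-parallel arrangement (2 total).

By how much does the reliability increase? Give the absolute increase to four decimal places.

R_before = 0.672
R_after = 1 − (1 − 0.672)^2 = 0.8924
ΔR = 0.8924 − 0.672 = 0.2204

0.2204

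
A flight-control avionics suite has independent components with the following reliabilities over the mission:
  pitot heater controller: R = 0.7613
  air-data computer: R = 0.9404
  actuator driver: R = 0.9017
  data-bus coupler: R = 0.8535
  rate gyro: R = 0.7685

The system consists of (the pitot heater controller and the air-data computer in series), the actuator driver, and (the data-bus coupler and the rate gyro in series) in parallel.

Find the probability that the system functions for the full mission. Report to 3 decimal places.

Series (pitot heater controller and air-data computer): 0.76130 × 0.94040 = 0.71593
Series (data-bus coupler and rate gyro): 0.85350 × 0.76850 = 0.65591
Parallel ([0.71593], actuator driver, and [0.65591]): 1 − (1 − 0.71593)(1 − 0.90170)(1 − 0.65591) = 0.990

0.990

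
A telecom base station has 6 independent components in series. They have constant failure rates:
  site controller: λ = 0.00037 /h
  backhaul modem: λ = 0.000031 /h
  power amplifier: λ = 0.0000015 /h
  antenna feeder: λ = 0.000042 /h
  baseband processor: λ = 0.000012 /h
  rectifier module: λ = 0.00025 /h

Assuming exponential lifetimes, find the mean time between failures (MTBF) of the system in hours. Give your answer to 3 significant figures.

Series of exponential components: λ_sys = Σ λ_i
λ_sys = 0.00037 + 0.000031 + 0.0000015 + 0.000042 + 0.000012 + 0.00025 = 7.0650e-04 /h
MTBF = 1 / λ_sys = 1420 h

1420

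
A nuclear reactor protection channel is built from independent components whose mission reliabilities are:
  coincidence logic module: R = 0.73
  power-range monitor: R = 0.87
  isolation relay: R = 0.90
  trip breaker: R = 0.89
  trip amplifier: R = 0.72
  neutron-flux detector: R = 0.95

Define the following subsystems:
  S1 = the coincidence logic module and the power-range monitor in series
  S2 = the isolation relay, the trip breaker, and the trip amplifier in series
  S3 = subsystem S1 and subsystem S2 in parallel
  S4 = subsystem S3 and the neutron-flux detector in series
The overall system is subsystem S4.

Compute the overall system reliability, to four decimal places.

0.8033

Series (coincidence logic module and power-range monitor): 0.730000 × 0.870000 = 0.635100
Series (isolation relay, trip breaker, and trip amplifier): 0.900000 × 0.890000 × 0.720000 = 0.576720
Parallel ([0.635100] and [0.576720]): 1 − (1 − 0.635100)(1 − 0.576720) = 0.845545
Series ([0.845545] and neutron-flux detector): 0.845545 × 0.950000 = 0.8033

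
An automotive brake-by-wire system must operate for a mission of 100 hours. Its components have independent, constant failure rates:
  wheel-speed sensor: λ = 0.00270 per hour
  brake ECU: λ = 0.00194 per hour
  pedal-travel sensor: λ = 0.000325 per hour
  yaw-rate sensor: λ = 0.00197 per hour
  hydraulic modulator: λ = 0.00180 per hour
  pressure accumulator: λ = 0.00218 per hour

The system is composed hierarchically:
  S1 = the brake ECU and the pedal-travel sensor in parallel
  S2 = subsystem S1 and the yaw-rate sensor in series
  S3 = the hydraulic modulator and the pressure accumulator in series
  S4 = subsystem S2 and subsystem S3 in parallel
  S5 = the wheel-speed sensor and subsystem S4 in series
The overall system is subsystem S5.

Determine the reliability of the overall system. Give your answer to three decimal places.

R(wheel-speed sensor) = exp(−0.00270 × 100) = 0.76338
R(brake ECU) = exp(−0.00194 × 100) = 0.82366
R(pedal-travel sensor) = exp(−0.000325 × 100) = 0.96802
R(yaw-rate sensor) = exp(−0.00197 × 100) = 0.82119
R(hydraulic modulator) = exp(−0.00180 × 100) = 0.83527
R(pressure accumulator) = exp(−0.00218 × 100) = 0.80413
Parallel (brake ECU and pedal-travel sensor): 1 − (1 − 0.82366)(1 − 0.96802) = 0.99436
Series ([0.99436] and yaw-rate sensor): 0.99436 × 0.82119 = 0.81656
Series (hydraulic modulator and pressure accumulator): 0.83527 × 0.80413 = 0.67167
Parallel ([0.81656] and [0.67167]): 1 − (1 − 0.81656)(1 − 0.67167) = 0.93977
Series (wheel-speed sensor and [0.93977]): 0.76338 × 0.93977 = 0.717

0.717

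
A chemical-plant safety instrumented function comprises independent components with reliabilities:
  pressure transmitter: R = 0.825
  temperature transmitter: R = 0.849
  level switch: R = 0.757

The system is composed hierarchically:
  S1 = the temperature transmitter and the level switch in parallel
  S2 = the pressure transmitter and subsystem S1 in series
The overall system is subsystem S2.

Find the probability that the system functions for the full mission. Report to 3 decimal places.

Parallel (temperature transmitter and level switch): 1 − (1 − 0.84900)(1 − 0.75700) = 0.96331
Series (pressure transmitter and [0.96331]): 0.82500 × 0.96331 = 0.795

0.795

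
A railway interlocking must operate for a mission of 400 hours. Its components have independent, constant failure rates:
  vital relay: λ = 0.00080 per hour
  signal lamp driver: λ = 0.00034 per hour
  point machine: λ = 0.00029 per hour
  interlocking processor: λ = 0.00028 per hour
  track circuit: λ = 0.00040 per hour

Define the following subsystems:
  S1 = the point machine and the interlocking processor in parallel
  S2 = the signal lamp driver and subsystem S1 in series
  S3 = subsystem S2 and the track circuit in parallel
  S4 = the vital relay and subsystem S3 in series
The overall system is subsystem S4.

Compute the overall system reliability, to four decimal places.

R(vital relay) = exp(−0.00080 × 400) = 0.726149
R(signal lamp driver) = exp(−0.00034 × 400) = 0.872843
R(point machine) = exp(−0.00029 × 400) = 0.890475
R(interlocking processor) = exp(−0.00028 × 400) = 0.894044
R(track circuit) = exp(−0.00040 × 400) = 0.852144
Parallel (point machine and interlocking processor): 1 − (1 − 0.890475)(1 − 0.894044) = 0.988395
Series (signal lamp driver and [0.988395]): 0.872843 × 0.988395 = 0.862714
Parallel ([0.862714] and track circuit): 1 − (1 − 0.862714)(1 − 0.852144) = 0.979701
Series (vital relay and [0.979701]): 0.726149 × 0.979701 = 0.7114

0.7114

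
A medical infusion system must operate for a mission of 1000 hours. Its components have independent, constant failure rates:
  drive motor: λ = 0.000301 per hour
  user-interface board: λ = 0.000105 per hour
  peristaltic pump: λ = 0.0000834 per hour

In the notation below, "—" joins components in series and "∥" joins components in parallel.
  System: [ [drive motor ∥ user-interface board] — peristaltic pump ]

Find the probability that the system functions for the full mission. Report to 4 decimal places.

R(drive motor) = exp(−0.000301 × 1000) = 0.740078
R(user-interface board) = exp(−0.000105 × 1000) = 0.900325
R(peristaltic pump) = exp(−0.0000834 × 1000) = 0.919983
Parallel (drive motor and user-interface board): 1 − (1 − 0.740078)(1 − 0.900325) = 0.974092
Series ([0.974092] and peristaltic pump): 0.974092 × 0.919983 = 0.8961

0.8961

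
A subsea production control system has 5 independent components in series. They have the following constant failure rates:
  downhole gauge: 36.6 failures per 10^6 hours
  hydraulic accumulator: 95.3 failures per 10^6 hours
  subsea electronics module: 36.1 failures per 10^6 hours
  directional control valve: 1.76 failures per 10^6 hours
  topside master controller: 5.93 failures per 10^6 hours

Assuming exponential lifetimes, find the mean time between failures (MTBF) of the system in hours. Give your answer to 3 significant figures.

Series of exponential components: λ_sys = Σ λ_i
λ_sys = 0.0000366 + 0.0000953 + 0.0000361 + 0.00000176 + 0.00000593 = 1.7569e-04 /h
MTBF = 1 / λ_sys = 5690 h

5690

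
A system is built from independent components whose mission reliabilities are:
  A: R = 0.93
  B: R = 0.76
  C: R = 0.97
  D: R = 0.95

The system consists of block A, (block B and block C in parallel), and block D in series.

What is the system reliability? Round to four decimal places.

0.8771

Parallel (B and C): 1 − (1 − 0.760000)(1 − 0.970000) = 0.992800
Series (A, [0.992800], and D): 0.930000 × 0.992800 × 0.950000 = 0.8771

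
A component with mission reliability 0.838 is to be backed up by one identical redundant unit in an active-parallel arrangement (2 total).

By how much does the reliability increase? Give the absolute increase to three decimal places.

R_before = 0.838
R_after = 1 − (1 − 0.838)^2 = 0.974
ΔR = 0.974 − 0.838 = 0.136

0.136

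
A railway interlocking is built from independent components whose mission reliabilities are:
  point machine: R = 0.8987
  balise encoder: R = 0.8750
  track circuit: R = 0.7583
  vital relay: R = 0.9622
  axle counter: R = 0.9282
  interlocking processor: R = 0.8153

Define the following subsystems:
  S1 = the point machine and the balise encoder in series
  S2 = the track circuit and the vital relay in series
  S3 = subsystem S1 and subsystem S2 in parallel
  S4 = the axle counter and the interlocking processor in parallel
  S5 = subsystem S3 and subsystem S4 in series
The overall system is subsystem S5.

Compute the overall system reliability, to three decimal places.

Series (point machine and balise encoder): 0.89870 × 0.87500 = 0.78636
Series (track circuit and vital relay): 0.75830 × 0.96220 = 0.72964
Parallel ([0.78636] and [0.72964]): 1 − (1 − 0.78636)(1 − 0.72964) = 0.94224
Parallel (axle counter and interlocking processor): 1 − (1 − 0.92820)(1 − 0.81530) = 0.98674
Series ([0.94224] and [0.98674]): 0.94224 × 0.98674 = 0.930

0.930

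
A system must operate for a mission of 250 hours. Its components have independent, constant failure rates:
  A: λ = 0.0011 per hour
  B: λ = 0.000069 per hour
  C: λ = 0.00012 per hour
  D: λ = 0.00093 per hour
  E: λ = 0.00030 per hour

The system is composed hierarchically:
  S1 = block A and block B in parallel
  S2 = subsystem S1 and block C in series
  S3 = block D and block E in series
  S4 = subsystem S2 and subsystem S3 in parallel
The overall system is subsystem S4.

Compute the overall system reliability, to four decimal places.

0.9911

R(A) = exp(−0.0011 × 250) = 0.759572
R(B) = exp(−0.000069 × 250) = 0.982898
R(C) = exp(−0.00012 × 250) = 0.970446
R(D) = exp(−0.00093 × 250) = 0.792550
R(E) = exp(−0.00030 × 250) = 0.927743
Parallel (A and B): 1 − (1 − 0.759572)(1 − 0.982898) = 0.995888
Series ([0.995888] and C): 0.995888 × 0.970446 = 0.966456
Series (D and E): 0.792550 × 0.927743 = 0.735283
Parallel ([0.966456] and [0.735283]): 1 − (1 − 0.966456)(1 − 0.735283) = 0.9911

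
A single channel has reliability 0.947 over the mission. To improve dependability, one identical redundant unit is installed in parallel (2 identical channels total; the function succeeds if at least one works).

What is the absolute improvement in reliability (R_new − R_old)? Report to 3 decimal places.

0.050

R_before = 0.947
R_after = 1 − (1 − 0.947)^2 = 0.997
ΔR = 0.997 − 0.947 = 0.050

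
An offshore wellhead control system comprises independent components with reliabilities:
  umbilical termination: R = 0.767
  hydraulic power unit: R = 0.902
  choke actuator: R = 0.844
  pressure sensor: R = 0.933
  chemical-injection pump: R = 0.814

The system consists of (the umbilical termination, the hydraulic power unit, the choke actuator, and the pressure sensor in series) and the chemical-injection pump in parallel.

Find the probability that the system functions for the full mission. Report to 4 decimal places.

0.9153

Series (umbilical termination, hydraulic power unit, choke actuator, and pressure sensor): 0.767000 × 0.902000 × 0.844000 × 0.933000 = 0.544786
Parallel ([0.544786] and chemical-injection pump): 1 − (1 − 0.544786)(1 − 0.814000) = 0.9153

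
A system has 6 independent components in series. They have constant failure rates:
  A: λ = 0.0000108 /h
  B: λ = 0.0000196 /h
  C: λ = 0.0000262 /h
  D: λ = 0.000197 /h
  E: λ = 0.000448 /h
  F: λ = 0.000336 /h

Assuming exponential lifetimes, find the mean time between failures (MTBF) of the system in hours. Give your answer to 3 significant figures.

Series of exponential components: λ_sys = Σ λ_i
λ_sys = 0.0000108 + 0.0000196 + 0.0000262 + 0.000197 + 0.000448 + 0.000336 = 1.0376e-03 /h
MTBF = 1 / λ_sys = 964 h

964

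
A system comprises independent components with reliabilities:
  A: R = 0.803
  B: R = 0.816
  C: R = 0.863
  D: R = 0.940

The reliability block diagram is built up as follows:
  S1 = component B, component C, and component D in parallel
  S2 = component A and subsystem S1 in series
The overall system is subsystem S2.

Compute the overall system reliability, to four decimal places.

Parallel (B, C, and D): 1 − (1 − 0.816000)(1 − 0.863000)(1 − 0.940000) = 0.998488
Series (A and [0.998488]): 0.803000 × 0.998488 = 0.8018

0.8018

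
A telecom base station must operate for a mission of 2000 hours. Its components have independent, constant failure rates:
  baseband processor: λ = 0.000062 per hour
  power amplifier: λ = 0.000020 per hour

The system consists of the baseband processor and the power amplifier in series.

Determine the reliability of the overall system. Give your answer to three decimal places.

R(baseband processor) = exp(−0.000062 × 2000) = 0.88338
R(power amplifier) = exp(−0.000020 × 2000) = 0.96079
Series (baseband processor and power amplifier): 0.88338 × 0.96079 = 0.849

0.849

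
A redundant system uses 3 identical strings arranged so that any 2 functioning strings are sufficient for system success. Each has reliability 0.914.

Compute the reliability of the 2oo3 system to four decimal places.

R = Σ_{i=2}^{3} C(3,i) p^i (1−p)^{3−i} with p = 0.914
C(3,2)·0.914^2·0.086^1 = 0.215532
C(3,3)·0.914^3·0.086^0 = 0.763552
Sum = 0.9791

0.9791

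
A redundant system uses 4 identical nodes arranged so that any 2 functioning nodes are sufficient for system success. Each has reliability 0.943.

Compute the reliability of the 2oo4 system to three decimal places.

0.999

R = Σ_{i=2}^{4} C(4,i) p^i (1−p)^{4−i} with p = 0.943
C(4,2)·0.943^2·0.057^2 = 0.01734
C(4,3)·0.943^3·0.057^1 = 0.19119
C(4,4)·0.943^4·0.057^0 = 0.79076
Sum = 0.999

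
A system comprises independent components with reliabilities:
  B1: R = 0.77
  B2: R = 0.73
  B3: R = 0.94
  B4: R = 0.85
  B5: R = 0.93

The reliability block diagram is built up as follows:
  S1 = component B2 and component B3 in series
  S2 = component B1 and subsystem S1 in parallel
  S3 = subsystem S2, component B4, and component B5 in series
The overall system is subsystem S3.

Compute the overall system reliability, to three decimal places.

Series (B2 and B3): 0.73000 × 0.94000 = 0.68620
Parallel (B1 and [0.68620]): 1 − (1 − 0.77000)(1 − 0.68620) = 0.92783
Series ([0.92783], B4, and B5): 0.92783 × 0.85000 × 0.93000 = 0.733

0.733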